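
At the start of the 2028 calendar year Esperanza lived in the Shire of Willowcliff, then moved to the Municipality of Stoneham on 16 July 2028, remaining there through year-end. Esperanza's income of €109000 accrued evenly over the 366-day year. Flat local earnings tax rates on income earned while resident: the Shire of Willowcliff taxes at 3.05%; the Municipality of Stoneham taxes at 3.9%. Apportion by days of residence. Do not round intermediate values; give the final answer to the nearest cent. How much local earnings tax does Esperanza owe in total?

The Shire of Willowcliff, 1 January – 15 July 2028: 197 days → €109000 × 3.05% × 197/366 = €1789.4167
The Municipality of Stoneham, 16 July – 31 December 2028: 169 days → €109000 × 3.9% × 169/366 = €1962.8934
Total = €3752.3101

€3752.31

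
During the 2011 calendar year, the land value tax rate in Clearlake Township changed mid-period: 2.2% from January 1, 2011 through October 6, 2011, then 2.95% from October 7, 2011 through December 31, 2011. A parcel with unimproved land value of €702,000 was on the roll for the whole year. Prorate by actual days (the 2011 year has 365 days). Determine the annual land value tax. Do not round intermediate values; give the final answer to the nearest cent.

€16,684.52

January 1 – October 6, 2011: 279 days at 2.2% → €702,000 × 2.2% × 279/365 = €11,805.1397
October 7 – December 31, 2011: 86 days at 2.95% → €702,000 × 2.95% × 86/365 = €4,879.3808
Total = €16,684.5205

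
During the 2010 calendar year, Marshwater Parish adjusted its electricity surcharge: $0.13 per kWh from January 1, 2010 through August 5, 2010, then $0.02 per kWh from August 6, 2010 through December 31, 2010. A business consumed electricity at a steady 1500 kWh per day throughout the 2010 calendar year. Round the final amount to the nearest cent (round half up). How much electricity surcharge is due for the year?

January 1 – August 5, 2010: 217 days × 1500 kWh/day = 325,500 kWh at $0.13/kWh → $42,315.00
August 6 – December 31, 2010: 148 days × 1500 kWh/day = 222,000 kWh at $0.02/kWh → $4,440.00

$46,755.00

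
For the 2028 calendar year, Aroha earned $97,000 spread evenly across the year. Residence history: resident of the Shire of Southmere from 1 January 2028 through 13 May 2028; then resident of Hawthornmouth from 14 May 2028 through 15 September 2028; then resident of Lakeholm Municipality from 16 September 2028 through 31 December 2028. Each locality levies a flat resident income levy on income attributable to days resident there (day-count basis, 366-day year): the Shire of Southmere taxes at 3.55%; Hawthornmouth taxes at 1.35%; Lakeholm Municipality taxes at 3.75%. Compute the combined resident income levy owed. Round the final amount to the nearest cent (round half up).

$2,771.39

The Shire of Southmere, 1 January – 13 May 2028: 134 days → $97,000 × 3.55% × 134/366 = $1,260.7350
Hawthornmouth, 14 May – 15 September 2028: 125 days → $97,000 × 1.35% × 125/366 = $447.2336
Lakeholm Municipality, 16 September – 31 December 2028: 107 days → $97,000 × 3.75% × 107/366 = $1,063.4221
Total = $2,771.3907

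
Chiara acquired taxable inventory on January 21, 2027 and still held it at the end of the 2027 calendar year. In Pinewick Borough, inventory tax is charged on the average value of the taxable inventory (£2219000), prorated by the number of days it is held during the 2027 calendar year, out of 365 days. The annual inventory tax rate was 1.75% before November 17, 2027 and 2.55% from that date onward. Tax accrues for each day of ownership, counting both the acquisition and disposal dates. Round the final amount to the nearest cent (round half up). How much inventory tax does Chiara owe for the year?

£38893.29

January 21 – November 16, 2027: 300 days at 1.75% → £2219000 × 1.75% × 300/365 = £31917.1233
November 17 – December 31, 2027: 45 days at 2.55% → £2219000 × 2.55% × 45/365 = £6976.1712
Total = £38893.2945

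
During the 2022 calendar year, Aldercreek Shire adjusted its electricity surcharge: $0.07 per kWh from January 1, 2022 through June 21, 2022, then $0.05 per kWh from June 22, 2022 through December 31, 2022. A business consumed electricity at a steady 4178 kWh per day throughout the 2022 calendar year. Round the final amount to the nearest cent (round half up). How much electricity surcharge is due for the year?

January 1 – June 21, 2022: 172 days × 4178 kWh/day = 718,616 kWh at $0.07/kWh → $50,303.12
June 22 – December 31, 2022: 193 days × 4178 kWh/day = 806,354 kWh at $0.05/kWh → $40,317.70

$90,620.82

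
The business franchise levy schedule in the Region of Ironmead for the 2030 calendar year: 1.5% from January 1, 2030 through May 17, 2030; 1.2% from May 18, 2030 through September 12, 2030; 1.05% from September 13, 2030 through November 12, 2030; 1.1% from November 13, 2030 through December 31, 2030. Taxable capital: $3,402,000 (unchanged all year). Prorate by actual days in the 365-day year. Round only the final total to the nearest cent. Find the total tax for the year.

January 1 – May 17, 2030: 137 days at 1.5% → $3,402,000 × 1.5% × 137/365 = $19,153.7260
May 18 – September 12, 2030: 118 days at 1.2% → $3,402,000 × 1.2% × 118/365 = $13,197.8959
September 13 – November 12, 2030: 61 days at 1.05% → $3,402,000 × 1.05% × 61/365 = $5,969.8110
November 13 – December 31, 2030: 49 days at 1.1% → $3,402,000 × 1.1% × 49/365 = $5,023.7753
Total = $43,345.2082

$43,345.21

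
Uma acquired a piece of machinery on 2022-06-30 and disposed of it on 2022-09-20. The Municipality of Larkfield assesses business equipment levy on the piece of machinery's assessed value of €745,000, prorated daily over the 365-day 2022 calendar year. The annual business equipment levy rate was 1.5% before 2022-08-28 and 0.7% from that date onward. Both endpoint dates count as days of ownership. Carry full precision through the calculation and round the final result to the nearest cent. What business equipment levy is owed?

€2,149.27

2022-06-30 to 2022-08-27: 59 days at 1.5% → €745,000 × 1.5% × 59/365 = €1,806.3699
2022-08-28 to 2022-09-20: 24 days at 0.7% → €745,000 × 0.7% × 24/365 = €342.9041
Total = €2,149.2740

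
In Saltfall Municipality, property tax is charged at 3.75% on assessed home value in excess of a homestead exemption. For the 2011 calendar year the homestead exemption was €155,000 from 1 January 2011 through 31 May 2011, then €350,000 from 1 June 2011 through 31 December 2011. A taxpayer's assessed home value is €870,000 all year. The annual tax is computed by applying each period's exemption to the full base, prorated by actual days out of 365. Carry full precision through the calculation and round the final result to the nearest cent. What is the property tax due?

€22,525.17

1 January – 31 May 2011: 151 days, exemption €155,000 → (€870,000 − €155,000) × 3.75% × 151/365 = €11,092.2945
1 June – 31 December 2011: 214 days, exemption €350,000 → (€870,000 − €350,000) × 3.75% × 214/365 = €11,432.8767
Total = €22,525.1712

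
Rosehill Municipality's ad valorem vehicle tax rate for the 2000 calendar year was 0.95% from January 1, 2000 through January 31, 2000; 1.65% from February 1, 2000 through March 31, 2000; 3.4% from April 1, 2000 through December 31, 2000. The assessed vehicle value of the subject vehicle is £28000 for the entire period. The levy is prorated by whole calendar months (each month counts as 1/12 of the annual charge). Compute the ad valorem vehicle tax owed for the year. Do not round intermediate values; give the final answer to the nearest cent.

£813.17

January 1 – January 31, 2000: 1 month at 0.95% → £28000 × 0.95% × 1/12 = £22.1667
February 1 – March 31, 2000: 2 months at 1.65% → £28000 × 1.65% × 2/12 = £77.0000
April 1 – December 31, 2000: 9 months at 3.4% → £28000 × 3.4% × 9/12 = £714.0000
Total = £813.1667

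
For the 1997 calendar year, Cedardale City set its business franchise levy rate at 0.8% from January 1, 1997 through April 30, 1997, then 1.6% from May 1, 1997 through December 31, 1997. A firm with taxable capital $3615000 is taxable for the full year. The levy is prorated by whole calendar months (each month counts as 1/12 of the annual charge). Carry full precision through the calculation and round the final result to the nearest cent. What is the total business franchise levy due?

January 1 – April 30, 1997: 4 months at 0.8% → $3615000 × 0.8% × 4/12 = $9640.0000
May 1 – December 31, 1997: 8 months at 1.6% → $3615000 × 1.6% × 8/12 = $38560.0000
Total = $48200.0000

$48200.00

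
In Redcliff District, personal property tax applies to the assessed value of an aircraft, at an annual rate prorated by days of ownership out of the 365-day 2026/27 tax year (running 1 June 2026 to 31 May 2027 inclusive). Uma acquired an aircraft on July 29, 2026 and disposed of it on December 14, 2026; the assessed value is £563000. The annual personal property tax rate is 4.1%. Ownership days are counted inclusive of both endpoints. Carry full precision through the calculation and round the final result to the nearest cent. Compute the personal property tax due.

Days held (July 29 – December 14, 2026): 139 out of 365
Tax = £563000 × 4.1% × 139/365 = £8790.5123

£8790.51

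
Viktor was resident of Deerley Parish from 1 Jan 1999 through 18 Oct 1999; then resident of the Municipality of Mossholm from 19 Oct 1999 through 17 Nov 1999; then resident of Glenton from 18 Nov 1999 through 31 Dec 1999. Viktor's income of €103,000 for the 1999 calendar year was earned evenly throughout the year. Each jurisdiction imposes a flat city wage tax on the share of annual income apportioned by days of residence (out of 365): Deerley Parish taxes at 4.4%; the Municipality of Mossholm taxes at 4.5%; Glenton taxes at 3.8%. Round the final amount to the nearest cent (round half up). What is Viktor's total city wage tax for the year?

€4,465.97

Deerley Parish, 1 Jan – 18 Oct 1999: 291 days → €103,000 × 4.4% × 291/365 = €3,613.1836
The Municipality of Mossholm, 19 Oct – 17 Nov 1999: 30 days → €103,000 × 4.5% × 30/365 = €380.9589
Glenton, 18 Nov – 31 Dec 1999: 44 days → €103,000 × 3.8% × 44/365 = €471.8247
Total = €4,465.9671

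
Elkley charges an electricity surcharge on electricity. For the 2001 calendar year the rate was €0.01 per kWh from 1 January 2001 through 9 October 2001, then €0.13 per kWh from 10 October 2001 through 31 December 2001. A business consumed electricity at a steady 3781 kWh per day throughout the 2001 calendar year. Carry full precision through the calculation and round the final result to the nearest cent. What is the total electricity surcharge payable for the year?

1 January – 9 October 2001: 282 days × 3781 kWh/day = 1,066,242 kWh at €0.01/kWh → €10,662.42
10 October – 31 December 2001: 83 days × 3781 kWh/day = 313,823 kWh at €0.13/kWh → €40,796.99

€51,459.41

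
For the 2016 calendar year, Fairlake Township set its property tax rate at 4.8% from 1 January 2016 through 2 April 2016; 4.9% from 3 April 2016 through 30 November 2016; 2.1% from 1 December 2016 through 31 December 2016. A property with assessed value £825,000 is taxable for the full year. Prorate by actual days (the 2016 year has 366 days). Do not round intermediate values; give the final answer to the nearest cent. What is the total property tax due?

£38,258.81

1 January – 2 April 2016: 93 days at 4.8% → £825,000 × 4.8% × 93/366 = £10,062.2951
3 April – 30 November 2016: 242 days at 4.9% → £825,000 × 4.9% × 242/366 = £26,729.0984
1 December – 31 December 2016: 31 days at 2.1% → £825,000 × 2.1% × 31/366 = £1,467.4180
Total = £38,258.8115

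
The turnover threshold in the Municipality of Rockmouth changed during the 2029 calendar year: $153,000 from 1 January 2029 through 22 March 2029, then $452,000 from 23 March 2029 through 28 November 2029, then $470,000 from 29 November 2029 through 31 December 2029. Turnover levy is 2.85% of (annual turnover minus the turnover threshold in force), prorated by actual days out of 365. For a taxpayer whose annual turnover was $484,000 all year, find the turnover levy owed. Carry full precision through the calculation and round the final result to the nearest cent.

1 January – 22 March 2029: 81 days, exemption $153,000 → ($484,000 − $153,000) × 2.85% × 81/365 = $2,093.4616
23 March – 28 November 2029: 251 days, exemption $452,000 → ($484,000 − $452,000) × 2.85% × 251/365 = $627.1562
29 November – 31 December 2029: 33 days, exemption $470,000 → ($484,000 − $470,000) × 2.85% × 33/365 = $36.0740
Total = $2,756.6918

$2,756.69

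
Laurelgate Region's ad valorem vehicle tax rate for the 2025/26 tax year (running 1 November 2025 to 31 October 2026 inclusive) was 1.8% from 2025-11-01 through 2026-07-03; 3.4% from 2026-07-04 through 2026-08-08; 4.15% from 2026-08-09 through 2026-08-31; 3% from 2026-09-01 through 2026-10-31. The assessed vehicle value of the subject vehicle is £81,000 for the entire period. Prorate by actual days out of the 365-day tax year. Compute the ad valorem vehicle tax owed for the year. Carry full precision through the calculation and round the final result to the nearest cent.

2025-11-01 to 2026-07-03: 245 days at 1.8% → £81,000 × 1.8% × 245/365 = £978.6575
2026-07-04 to 2026-08-08: 36 days at 3.4% → £81,000 × 3.4% × 36/365 = £271.6274
2026-08-09 to 2026-08-31: 23 days at 4.15% → £81,000 × 4.15% × 23/365 = £211.8205
2026-09-01 to 2026-10-31: 61 days at 3% → £81,000 × 3% × 61/365 = £406.1096
Total = £1,868.2151

£1,868.22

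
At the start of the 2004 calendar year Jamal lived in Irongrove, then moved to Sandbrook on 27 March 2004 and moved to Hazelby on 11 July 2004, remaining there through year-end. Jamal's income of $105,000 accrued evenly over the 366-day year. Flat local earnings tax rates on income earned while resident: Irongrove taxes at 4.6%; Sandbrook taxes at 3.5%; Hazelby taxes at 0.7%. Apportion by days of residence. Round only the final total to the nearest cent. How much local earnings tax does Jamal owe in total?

Irongrove, 1 January – 26 March 2004: 86 days → $105,000 × 4.6% × 86/366 = $1,134.9180
Sandbrook, 27 March – 10 July 2004: 106 days → $105,000 × 3.5% × 106/366 = $1,064.3443
Hazelby, 11 July – 31 December 2004: 174 days → $105,000 × 0.7% × 174/366 = $349.4262
Total = $2,548.6885

$2,548.69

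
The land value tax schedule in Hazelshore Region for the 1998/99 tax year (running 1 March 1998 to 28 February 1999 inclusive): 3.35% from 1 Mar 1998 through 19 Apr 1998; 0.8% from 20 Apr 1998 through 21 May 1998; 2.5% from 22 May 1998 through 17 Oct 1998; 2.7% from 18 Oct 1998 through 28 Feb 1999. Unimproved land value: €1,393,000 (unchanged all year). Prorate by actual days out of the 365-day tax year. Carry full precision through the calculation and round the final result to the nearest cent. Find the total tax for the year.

1 Mar – 19 Apr 1998: 50 days at 3.35% → €1,393,000 × 3.35% × 50/365 = €6,392.5342
20 Apr – 21 May 1998: 32 days at 0.8% → €1,393,000 × 0.8% × 32/365 = €977.0082
22 May – 17 Oct 1998: 149 days at 2.5% → €1,393,000 × 2.5% × 149/365 = €14,216.2329
18 Oct 1998 – 28 Feb 1999: 134 days at 2.7% → €1,393,000 × 2.7% × 134/365 = €13,807.8740
Total = €35,393.6493

€35,393.65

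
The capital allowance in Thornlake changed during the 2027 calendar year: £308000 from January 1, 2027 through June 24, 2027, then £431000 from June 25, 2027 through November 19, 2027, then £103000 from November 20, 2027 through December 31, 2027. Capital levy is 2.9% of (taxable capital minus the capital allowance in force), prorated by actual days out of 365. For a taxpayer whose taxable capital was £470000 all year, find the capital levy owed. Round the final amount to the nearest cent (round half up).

£3935.74

January 1 – June 24, 2027: 175 days, exemption £308000 → (£470000 − £308000) × 2.9% × 175/365 = £2252.4658
June 25 – November 19, 2027: 148 days, exemption £431000 → (£470000 − £431000) × 2.9% × 148/365 = £458.5973
November 20 – December 31, 2027: 42 days, exemption £103000 → (£470000 − £103000) × 2.9% × 42/365 = £1224.6740
Total = £3935.7370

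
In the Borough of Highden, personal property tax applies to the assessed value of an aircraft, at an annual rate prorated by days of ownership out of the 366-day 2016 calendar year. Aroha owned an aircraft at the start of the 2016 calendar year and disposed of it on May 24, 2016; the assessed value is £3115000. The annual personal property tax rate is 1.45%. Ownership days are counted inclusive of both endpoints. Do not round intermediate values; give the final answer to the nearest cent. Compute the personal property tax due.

Days held (January 1 – May 24, 2016): 145 out of 366
Tax = £3115000 × 1.45% × 145/366 = £17894.2281

£17894.23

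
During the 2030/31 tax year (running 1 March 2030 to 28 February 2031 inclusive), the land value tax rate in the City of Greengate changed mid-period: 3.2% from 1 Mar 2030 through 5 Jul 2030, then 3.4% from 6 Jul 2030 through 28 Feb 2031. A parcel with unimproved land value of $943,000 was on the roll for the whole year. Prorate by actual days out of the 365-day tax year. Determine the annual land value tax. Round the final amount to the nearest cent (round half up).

$31,405.78

1 Mar – 5 Jul 2030: 127 days at 3.2% → $943,000 × 3.2% × 127/365 = $10,499.5945
6 Jul 2030 – 28 Feb 2031: 238 days at 3.4% → $943,000 × 3.4% × 238/365 = $20,906.1808
Total = $31,405.7753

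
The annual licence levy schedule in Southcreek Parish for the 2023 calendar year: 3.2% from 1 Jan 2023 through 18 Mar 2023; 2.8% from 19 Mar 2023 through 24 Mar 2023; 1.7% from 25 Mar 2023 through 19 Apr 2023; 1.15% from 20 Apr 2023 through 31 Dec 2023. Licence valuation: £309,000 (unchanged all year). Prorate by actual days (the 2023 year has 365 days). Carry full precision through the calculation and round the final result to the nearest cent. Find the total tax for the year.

£5,094.69

1 Jan – 18 Mar 2023: 77 days at 3.2% → £309,000 × 3.2% × 77/365 = £2,085.9616
19 Mar – 24 Mar 2023: 6 days at 2.8% → £309,000 × 2.8% × 6/365 = £142.2247
25 Mar – 19 Apr 2023: 26 days at 1.7% → £309,000 × 1.7% × 26/365 = £374.1863
20 Apr – 31 Dec 2023: 256 days at 1.15% → £309,000 × 1.15% × 256/365 = £2,492.3178
Total = £5,094.6904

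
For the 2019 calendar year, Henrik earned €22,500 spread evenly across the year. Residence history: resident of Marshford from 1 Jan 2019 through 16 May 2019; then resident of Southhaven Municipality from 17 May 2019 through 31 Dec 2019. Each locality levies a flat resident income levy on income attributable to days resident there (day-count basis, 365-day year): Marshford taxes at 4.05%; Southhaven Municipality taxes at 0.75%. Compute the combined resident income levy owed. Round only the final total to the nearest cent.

Marshford, 1 Jan – 16 May 2019: 136 days → €22,500 × 4.05% × 136/365 = €339.5342
Southhaven Municipality, 17 May – 31 Dec 2019: 229 days → €22,500 × 0.75% × 229/365 = €105.8733
Total = €445.4075

€445.41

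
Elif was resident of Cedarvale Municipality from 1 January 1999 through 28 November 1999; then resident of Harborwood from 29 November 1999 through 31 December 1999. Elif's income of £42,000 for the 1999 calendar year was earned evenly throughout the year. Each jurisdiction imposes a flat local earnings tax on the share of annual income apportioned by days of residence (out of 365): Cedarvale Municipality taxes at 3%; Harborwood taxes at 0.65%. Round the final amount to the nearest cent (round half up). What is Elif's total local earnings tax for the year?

Cedarvale Municipality, 1 January – 28 November 1999: 332 days → £42,000 × 3% × 332/365 = £1,146.0822
Harborwood, 29 November – 31 December 1999: 33 days → £42,000 × 0.65% × 33/365 = £24.6822
Total = £1,170.7644

£1,170.76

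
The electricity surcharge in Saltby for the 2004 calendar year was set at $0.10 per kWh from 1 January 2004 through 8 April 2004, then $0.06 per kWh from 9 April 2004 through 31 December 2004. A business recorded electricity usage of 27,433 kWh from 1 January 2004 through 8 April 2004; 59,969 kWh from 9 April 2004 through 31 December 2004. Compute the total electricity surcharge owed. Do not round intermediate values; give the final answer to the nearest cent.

$6,341.44

1 January – 8 April 2004: 27,433 kWh at $0.10/kWh → $2,743.30
9 April – 31 December 2004: 59,969 kWh at $0.06/kWh → $3,598.14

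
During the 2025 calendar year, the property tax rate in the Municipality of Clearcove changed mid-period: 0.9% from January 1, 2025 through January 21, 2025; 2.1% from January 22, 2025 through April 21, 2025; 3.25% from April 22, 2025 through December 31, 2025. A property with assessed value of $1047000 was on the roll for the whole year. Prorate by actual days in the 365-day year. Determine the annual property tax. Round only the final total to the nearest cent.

January 1 – January 21, 2025: 21 days at 0.9% → $1047000 × 0.9% × 21/365 = $542.1452
January 22 – April 21, 2025: 90 days at 2.1% → $1047000 × 2.1% × 90/365 = $5421.4521
April 22 – December 31, 2025: 254 days at 3.25% → $1047000 × 3.25% × 254/365 = $23679.4110
Total = $29643.0082

$29643.01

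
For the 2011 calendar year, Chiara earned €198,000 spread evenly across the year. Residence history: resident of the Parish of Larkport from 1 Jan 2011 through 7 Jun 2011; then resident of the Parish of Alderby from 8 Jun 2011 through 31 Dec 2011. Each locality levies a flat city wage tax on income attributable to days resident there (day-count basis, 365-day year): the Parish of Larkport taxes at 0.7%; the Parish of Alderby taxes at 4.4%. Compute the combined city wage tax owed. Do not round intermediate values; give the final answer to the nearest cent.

€5,540.75

The Parish of Larkport, 1 Jan – 7 Jun 2011: 158 days → €198,000 × 0.7% × 158/365 = €599.9671
The Parish of Alderby, 8 Jun – 31 Dec 2011: 207 days → €198,000 × 4.4% × 207/365 = €4,940.7781
Total = €5,540.7452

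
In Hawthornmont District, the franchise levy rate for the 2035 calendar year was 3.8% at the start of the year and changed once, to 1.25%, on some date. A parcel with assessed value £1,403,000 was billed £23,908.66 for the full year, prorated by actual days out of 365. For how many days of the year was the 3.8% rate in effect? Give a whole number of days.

65 days

Let d = days at the first rate; then 365 − d days at the second rate.
£1,403,000 × [3.8%·d + 1.25%·(365−d)] / 365 = £23,908.66
Solving gives d = 65, so the new rate took effect on 7 March 2035.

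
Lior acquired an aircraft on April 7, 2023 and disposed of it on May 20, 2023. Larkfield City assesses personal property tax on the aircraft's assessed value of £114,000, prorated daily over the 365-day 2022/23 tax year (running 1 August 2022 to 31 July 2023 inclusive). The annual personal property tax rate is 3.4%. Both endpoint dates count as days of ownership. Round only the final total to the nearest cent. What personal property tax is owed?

Days held (April 7 – May 20, 2023): 44 out of 365
Tax = £114,000 × 3.4% × 44/365 = £467.2438

£467.24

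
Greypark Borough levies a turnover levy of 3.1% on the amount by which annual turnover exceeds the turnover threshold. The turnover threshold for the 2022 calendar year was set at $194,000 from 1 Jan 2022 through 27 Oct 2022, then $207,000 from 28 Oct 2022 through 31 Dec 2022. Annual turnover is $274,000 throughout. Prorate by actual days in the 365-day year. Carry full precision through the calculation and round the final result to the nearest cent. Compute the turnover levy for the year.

$2,408.23

1 Jan – 27 Oct 2022: 300 days, exemption $194,000 → ($274,000 − $194,000) × 3.1% × 300/365 = $2,038.3562
28 Oct – 31 Dec 2022: 65 days, exemption $207,000 → ($274,000 − $207,000) × 3.1% × 65/365 = $369.8767
Total = $2,408.2329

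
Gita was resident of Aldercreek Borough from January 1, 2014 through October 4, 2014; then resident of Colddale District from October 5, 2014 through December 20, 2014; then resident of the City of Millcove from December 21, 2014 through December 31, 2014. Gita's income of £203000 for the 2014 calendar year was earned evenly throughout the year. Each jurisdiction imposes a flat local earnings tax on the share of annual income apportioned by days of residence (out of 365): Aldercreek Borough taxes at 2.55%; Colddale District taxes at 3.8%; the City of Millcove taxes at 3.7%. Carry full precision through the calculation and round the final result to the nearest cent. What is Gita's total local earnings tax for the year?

£5782.16

Aldercreek Borough, January 1 – October 4, 2014: 277 days → £203000 × 2.55% × 277/365 = £3928.4671
Colddale District, October 5 – December 20, 2014: 77 days → £203000 × 3.8% × 77/365 = £1627.3370
The City of Millcove, December 21 – December 31, 2014: 11 days → £203000 × 3.7% × 11/365 = £226.3589
Total = £5782.1630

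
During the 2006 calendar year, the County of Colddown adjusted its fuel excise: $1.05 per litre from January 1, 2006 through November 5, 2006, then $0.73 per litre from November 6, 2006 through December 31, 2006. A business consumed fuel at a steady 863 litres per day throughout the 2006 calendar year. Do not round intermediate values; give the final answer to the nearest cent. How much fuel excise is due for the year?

January 1 – November 5, 2006: 309 days × 863 litres/day = 266,667 litres at $1.05/litre → $280,000.35
November 6 – December 31, 2006: 56 days × 863 litres/day = 48,328 litres at $0.73/litre → $35,279.44

$315,279.79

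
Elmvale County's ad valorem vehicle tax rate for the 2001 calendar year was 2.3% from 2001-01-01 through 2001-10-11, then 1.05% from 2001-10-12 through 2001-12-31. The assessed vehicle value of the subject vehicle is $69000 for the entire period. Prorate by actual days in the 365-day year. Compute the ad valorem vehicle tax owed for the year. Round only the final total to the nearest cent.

2001-01-01 to 2001-10-11: 284 days at 2.3% → $69000 × 2.3% × 284/365 = $1234.8164
2001-10-12 to 2001-12-31: 81 days at 1.05% → $69000 × 1.05% × 81/365 = $160.7795
Total = $1395.5959

$1395.60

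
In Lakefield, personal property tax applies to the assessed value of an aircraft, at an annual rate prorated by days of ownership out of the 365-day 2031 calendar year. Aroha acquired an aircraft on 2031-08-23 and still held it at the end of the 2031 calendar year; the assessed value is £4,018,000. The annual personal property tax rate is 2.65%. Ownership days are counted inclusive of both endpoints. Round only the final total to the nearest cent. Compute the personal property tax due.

Days held (2031-08-23 to 2031-12-31): 131 out of 365
Tax = £4,018,000 × 2.65% × 131/365 = £38,215.0329

£38,215.03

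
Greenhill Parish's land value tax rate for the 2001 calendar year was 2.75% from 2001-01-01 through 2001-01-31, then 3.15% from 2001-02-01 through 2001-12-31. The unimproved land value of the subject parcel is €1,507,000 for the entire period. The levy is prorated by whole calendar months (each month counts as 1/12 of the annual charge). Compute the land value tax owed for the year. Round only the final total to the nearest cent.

2001-01-01 to 2001-01-31: 1 month at 2.75% → €1,507,000 × 2.75% × 1/12 = €3,453.5417
2001-02-01 to 2001-12-31: 11 months at 3.15% → €1,507,000 × 3.15% × 11/12 = €43,514.6250
Total = €46,968.1667

€46,968.17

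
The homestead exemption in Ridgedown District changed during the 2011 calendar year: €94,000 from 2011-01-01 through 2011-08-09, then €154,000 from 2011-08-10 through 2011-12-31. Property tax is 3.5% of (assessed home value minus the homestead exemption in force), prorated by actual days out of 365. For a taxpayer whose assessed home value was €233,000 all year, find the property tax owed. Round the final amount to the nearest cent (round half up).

€4,036.51

2011-01-01 to 2011-08-09: 221 days, exemption €94,000 → (€233,000 − €94,000) × 3.5% × 221/365 = €2,945.6575
2011-08-10 to 2011-12-31: 144 days, exemption €154,000 → (€233,000 − €154,000) × 3.5% × 144/365 = €1,090.8493
Total = €4,036.5068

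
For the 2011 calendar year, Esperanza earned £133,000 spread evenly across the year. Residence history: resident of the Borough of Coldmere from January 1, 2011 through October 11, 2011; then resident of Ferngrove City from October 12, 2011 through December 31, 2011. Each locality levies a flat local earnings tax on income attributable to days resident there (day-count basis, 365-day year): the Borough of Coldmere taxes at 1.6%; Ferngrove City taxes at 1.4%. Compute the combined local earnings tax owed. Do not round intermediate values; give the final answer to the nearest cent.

£2,068.97

The Borough of Coldmere, January 1 – October 11, 2011: 284 days → £133,000 × 1.6% × 284/365 = £1,655.7589
Ferngrove City, October 12 – December 31, 2011: 81 days → £133,000 × 1.4% × 81/365 = £413.2110
Total = £2,068.9699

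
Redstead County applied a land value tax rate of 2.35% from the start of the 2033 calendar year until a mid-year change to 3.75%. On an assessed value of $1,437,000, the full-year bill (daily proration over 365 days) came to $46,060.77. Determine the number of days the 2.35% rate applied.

Let d = days at the first rate; then 365 − d days at the second rate.
$1,437,000 × [2.35%·d + 3.75%·(365−d)] / 365 = $46,060.77
Solving gives d = 142, so the new rate took effect on 23 May 2033.

142 days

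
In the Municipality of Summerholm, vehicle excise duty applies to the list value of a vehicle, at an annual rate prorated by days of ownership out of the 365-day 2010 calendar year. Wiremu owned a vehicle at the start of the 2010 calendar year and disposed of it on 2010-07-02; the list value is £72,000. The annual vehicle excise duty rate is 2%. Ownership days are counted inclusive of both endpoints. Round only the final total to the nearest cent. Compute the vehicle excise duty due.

£721.97

Days held (2010-01-01 to 2010-07-02): 183 out of 365
Tax = £72,000 × 2% × 183/365 = £721.9726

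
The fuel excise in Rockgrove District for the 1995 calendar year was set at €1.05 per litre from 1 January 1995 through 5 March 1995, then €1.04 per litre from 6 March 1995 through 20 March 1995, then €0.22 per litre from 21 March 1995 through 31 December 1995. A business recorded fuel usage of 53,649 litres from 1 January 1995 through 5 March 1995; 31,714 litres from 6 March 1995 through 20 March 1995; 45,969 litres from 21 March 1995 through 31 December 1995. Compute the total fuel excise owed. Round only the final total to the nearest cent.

1 January – 5 March 1995: 53,649 litres at €1.05/litre → €56,331.45
6 March – 20 March 1995: 31,714 litres at €1.04/litre → €32,982.56
21 March – 31 December 1995: 45,969 litres at €0.22/litre → €10,113.18

€99,427.19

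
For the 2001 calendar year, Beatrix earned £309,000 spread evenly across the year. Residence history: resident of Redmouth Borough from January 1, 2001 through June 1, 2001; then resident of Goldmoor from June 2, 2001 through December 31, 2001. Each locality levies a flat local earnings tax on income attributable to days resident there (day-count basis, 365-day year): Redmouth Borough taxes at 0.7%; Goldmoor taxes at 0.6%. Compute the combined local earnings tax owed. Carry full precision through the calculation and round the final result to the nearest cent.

£1,982.68

Redmouth Borough, January 1 – June 1, 2001: 152 days → £309,000 × 0.7% × 152/365 = £900.7562
Goldmoor, June 2 – December 31, 2001: 213 days → £309,000 × 0.6% × 213/365 = £1,081.9233
Total = £1,982.6795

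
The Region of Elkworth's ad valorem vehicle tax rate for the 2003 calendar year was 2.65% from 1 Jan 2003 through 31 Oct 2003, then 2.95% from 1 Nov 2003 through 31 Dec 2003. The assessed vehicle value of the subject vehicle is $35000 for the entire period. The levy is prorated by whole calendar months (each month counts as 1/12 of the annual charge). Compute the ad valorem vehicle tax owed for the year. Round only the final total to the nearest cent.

$945.00

1 Jan – 31 Oct 2003: 10 months at 2.65% → $35000 × 2.65% × 10/12 = $772.9167
1 Nov – 31 Dec 2003: 2 months at 2.95% → $35000 × 2.95% × 2/12 = $172.0833
Total = $945.0000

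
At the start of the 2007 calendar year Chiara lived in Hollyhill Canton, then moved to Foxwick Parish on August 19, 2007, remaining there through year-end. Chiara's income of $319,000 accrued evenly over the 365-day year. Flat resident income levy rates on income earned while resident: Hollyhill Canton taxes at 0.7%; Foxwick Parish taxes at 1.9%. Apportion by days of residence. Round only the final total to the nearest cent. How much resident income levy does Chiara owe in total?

Hollyhill Canton, January 1 – August 18, 2007: 230 days → $319,000 × 0.7% × 230/365 = $1,407.0959
Foxwick Parish, August 19 – December 31, 2007: 135 days → $319,000 × 1.9% × 135/365 = $2,241.7397
Total = $3,648.8356

$3,648.84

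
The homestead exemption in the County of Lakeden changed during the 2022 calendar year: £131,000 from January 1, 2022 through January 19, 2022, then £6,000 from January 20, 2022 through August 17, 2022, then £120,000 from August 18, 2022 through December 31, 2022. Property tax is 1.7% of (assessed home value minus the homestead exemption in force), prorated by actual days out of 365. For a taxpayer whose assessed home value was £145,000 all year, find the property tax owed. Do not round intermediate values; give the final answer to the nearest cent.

£1,530.28

January 1 – January 19, 2022: 19 days, exemption £131,000 → (£145,000 − £131,000) × 1.7% × 19/365 = £12.3890
January 20 – August 17, 2022: 210 days, exemption £6,000 → (£145,000 − £6,000) × 1.7% × 210/365 = £1,359.5342
August 18 – December 31, 2022: 136 days, exemption £120,000 → (£145,000 − £120,000) × 1.7% × 136/365 = £158.3562
Total = £1,530.2795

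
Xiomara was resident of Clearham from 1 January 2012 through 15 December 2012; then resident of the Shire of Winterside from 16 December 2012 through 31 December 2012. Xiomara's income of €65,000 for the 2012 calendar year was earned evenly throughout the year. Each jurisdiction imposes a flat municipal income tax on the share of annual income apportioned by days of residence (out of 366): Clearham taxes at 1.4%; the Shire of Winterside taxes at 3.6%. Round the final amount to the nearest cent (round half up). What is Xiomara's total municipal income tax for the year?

Clearham, 1 January – 15 December 2012: 350 days → €65,000 × 1.4% × 350/366 = €870.2186
The Shire of Winterside, 16 December – 31 December 2012: 16 days → €65,000 × 3.6% × 16/366 = €102.2951
Total = €972.5137

€972.51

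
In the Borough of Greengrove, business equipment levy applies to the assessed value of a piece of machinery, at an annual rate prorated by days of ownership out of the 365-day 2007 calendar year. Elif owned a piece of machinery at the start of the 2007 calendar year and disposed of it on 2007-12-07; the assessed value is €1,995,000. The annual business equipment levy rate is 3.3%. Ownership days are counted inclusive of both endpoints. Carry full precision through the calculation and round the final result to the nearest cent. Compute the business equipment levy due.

Days held (2007-01-01 to 2007-12-07): 341 out of 365
Tax = €1,995,000 × 3.3% × 341/365 = €61,506.1233

€61,506.12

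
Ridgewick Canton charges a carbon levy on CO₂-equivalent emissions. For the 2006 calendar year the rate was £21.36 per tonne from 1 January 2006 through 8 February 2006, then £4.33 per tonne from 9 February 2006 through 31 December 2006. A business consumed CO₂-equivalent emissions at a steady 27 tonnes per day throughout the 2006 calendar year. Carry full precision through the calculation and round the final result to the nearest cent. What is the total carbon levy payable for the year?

1 January – 8 February 2006: 39 days × 27 tonnes/day = 1,053 tonnes at £21.36/tonne → £22,492.08
9 February – 31 December 2006: 326 days × 27 tonnes/day = 8,802 tonnes at £4.33/tonne → £38,112.66

£60,604.74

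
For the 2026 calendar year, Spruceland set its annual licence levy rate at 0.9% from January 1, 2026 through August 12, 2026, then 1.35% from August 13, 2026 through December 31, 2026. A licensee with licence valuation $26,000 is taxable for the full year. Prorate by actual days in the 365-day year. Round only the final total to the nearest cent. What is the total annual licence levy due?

$279.20

January 1 – August 12, 2026: 224 days at 0.9% → $26,000 × 0.9% × 224/365 = $143.6055
August 13 – December 31, 2026: 141 days at 1.35% → $26,000 × 1.35% × 141/365 = $135.5918
Total = $279.1973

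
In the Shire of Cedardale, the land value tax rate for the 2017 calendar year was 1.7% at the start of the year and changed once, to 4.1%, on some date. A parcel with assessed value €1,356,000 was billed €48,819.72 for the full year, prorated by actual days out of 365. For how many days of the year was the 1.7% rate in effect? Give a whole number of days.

Let d = days at the first rate; then 365 − d days at the second rate.
€1,356,000 × [1.7%·d + 4.1%·(365−d)] / 365 = €48,819.72
Solving gives d = 76, so the new rate took effect on 18 Mar 2017.

76 days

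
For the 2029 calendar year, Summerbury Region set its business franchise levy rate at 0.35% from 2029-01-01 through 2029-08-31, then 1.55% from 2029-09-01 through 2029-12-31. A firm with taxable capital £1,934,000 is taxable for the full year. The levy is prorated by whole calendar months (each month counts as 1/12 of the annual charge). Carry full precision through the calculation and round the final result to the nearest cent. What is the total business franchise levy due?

2029-01-01 to 2029-08-31: 8 months at 0.35% → £1,934,000 × 0.35% × 8/12 = £4,512.6667
2029-09-01 to 2029-12-31: 4 months at 1.55% → £1,934,000 × 1.55% × 4/12 = £9,992.3333
Total = £14,505.0000

£14,505.00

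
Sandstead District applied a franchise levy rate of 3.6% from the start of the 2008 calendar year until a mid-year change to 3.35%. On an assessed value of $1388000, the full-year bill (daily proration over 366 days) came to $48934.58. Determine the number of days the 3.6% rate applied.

Let d = days at the first rate; then 366 − d days at the second rate.
$1388000 × [3.6%·d + 3.35%·(366−d)] / 366 = $48934.58
Solving gives d = 257, so the new rate took effect on September 14, 2008.

257 days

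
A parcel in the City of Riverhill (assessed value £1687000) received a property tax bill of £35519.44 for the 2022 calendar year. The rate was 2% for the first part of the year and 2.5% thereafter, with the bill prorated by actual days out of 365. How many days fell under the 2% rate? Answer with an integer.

Let d = days at the first rate; then 365 − d days at the second rate.
£1687000 × [2%·d + 2.5%·(365−d)] / 365 = £35519.44
Solving gives d = 288, so the new rate took effect on 16 Oct 2022.

288 days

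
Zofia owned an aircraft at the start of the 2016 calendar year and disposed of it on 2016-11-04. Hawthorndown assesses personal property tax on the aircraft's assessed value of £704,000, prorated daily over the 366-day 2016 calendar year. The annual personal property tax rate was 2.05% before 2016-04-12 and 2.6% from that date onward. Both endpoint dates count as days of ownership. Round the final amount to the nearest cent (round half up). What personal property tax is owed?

£14,374.30

2016-01-01 to 2016-04-11: 102 days at 2.05% → £704,000 × 2.05% × 102/366 = £4,022.0328
2016-04-12 to 2016-11-04: 207 days at 2.6% → £704,000 × 2.6% × 207/366 = £10,352.2623
Total = £14,374.2951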